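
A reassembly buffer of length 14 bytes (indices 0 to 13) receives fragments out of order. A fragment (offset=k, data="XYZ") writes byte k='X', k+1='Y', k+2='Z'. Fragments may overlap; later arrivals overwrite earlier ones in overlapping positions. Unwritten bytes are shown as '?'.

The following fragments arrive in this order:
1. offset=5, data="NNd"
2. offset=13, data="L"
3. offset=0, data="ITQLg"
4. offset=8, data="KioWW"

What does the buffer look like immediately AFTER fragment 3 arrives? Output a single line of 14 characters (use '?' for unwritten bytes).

Answer: ITQLgNNd?????L

Derivation:
Fragment 1: offset=5 data="NNd" -> buffer=?????NNd??????
Fragment 2: offset=13 data="L" -> buffer=?????NNd?????L
Fragment 3: offset=0 data="ITQLg" -> buffer=ITQLgNNd?????L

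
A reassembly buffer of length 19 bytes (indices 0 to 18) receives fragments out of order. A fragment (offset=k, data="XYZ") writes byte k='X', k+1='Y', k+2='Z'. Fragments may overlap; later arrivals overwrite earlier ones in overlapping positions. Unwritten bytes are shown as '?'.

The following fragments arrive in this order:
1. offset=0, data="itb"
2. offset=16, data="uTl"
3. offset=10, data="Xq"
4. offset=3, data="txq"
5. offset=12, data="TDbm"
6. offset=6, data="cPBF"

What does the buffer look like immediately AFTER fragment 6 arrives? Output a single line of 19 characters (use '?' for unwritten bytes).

Answer: itbtxqcPBFXqTDbmuTl

Derivation:
Fragment 1: offset=0 data="itb" -> buffer=itb????????????????
Fragment 2: offset=16 data="uTl" -> buffer=itb?????????????uTl
Fragment 3: offset=10 data="Xq" -> buffer=itb???????Xq????uTl
Fragment 4: offset=3 data="txq" -> buffer=itbtxq????Xq????uTl
Fragment 5: offset=12 data="TDbm" -> buffer=itbtxq????XqTDbmuTl
Fragment 6: offset=6 data="cPBF" -> buffer=itbtxqcPBFXqTDbmuTl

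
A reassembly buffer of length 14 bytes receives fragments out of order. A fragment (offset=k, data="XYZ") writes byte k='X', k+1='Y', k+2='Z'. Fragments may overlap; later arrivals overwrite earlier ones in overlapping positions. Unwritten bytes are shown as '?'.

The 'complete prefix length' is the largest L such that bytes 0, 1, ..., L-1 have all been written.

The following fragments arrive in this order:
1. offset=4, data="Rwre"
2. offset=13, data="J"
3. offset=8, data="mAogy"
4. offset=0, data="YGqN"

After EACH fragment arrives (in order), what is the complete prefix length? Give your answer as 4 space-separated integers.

Answer: 0 0 0 14

Derivation:
Fragment 1: offset=4 data="Rwre" -> buffer=????Rwre?????? -> prefix_len=0
Fragment 2: offset=13 data="J" -> buffer=????Rwre?????J -> prefix_len=0
Fragment 3: offset=8 data="mAogy" -> buffer=????RwremAogyJ -> prefix_len=0
Fragment 4: offset=0 data="YGqN" -> buffer=YGqNRwremAogyJ -> prefix_len=14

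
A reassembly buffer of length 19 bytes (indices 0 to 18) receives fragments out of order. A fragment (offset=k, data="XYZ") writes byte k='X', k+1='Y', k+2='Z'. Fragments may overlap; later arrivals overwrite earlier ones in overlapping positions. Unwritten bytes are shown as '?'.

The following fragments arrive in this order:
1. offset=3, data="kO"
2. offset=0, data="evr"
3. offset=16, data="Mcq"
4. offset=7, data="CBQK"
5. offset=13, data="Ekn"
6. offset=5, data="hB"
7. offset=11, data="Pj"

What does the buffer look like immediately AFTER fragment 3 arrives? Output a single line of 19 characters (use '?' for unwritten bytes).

Answer: evrkO???????????Mcq

Derivation:
Fragment 1: offset=3 data="kO" -> buffer=???kO??????????????
Fragment 2: offset=0 data="evr" -> buffer=evrkO??????????????
Fragment 3: offset=16 data="Mcq" -> buffer=evrkO???????????Mcq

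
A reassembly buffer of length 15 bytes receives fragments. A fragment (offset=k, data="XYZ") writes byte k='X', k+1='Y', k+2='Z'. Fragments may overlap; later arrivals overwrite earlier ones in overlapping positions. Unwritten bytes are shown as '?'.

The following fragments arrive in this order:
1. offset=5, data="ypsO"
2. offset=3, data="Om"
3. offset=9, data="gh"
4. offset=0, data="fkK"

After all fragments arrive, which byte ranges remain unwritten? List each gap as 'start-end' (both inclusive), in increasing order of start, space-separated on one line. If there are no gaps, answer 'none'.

Answer: 11-14

Derivation:
Fragment 1: offset=5 len=4
Fragment 2: offset=3 len=2
Fragment 3: offset=9 len=2
Fragment 4: offset=0 len=3
Gaps: 11-14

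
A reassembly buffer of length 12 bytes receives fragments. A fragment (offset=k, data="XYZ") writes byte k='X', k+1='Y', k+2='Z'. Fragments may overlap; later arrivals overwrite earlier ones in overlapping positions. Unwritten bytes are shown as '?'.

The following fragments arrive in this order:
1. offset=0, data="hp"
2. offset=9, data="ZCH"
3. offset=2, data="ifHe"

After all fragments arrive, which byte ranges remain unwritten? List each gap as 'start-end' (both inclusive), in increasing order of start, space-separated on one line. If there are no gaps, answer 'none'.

Answer: 6-8

Derivation:
Fragment 1: offset=0 len=2
Fragment 2: offset=9 len=3
Fragment 3: offset=2 len=4
Gaps: 6-8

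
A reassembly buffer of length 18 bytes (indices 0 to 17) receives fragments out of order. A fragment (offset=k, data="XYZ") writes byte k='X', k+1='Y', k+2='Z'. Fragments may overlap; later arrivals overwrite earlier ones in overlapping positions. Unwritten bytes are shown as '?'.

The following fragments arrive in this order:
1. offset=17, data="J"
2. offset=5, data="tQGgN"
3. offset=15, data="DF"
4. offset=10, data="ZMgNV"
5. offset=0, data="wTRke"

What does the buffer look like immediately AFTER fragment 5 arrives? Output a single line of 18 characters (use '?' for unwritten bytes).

Answer: wTRketQGgNZMgNVDFJ

Derivation:
Fragment 1: offset=17 data="J" -> buffer=?????????????????J
Fragment 2: offset=5 data="tQGgN" -> buffer=?????tQGgN???????J
Fragment 3: offset=15 data="DF" -> buffer=?????tQGgN?????DFJ
Fragment 4: offset=10 data="ZMgNV" -> buffer=?????tQGgNZMgNVDFJ
Fragment 5: offset=0 data="wTRke" -> buffer=wTRketQGgNZMgNVDFJ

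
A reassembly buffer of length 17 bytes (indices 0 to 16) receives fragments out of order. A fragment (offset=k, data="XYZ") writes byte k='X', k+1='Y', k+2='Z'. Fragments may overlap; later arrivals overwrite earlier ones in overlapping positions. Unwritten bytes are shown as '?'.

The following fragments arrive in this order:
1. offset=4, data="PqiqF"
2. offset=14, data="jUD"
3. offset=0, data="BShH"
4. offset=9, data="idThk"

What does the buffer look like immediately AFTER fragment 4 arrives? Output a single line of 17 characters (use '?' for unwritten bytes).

Answer: BShHPqiqFidThkjUD

Derivation:
Fragment 1: offset=4 data="PqiqF" -> buffer=????PqiqF????????
Fragment 2: offset=14 data="jUD" -> buffer=????PqiqF?????jUD
Fragment 3: offset=0 data="BShH" -> buffer=BShHPqiqF?????jUD
Fragment 4: offset=9 data="idThk" -> buffer=BShHPqiqFidThkjUD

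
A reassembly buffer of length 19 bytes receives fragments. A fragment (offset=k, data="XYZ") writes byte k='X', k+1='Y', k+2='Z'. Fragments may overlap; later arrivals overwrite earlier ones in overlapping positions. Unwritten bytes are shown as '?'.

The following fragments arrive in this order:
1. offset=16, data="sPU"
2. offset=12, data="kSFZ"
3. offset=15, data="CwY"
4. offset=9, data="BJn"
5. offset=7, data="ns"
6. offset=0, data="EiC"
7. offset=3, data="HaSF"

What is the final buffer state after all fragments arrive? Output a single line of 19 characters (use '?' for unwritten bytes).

Fragment 1: offset=16 data="sPU" -> buffer=????????????????sPU
Fragment 2: offset=12 data="kSFZ" -> buffer=????????????kSFZsPU
Fragment 3: offset=15 data="CwY" -> buffer=????????????kSFCwYU
Fragment 4: offset=9 data="BJn" -> buffer=?????????BJnkSFCwYU
Fragment 5: offset=7 data="ns" -> buffer=???????nsBJnkSFCwYU
Fragment 6: offset=0 data="EiC" -> buffer=EiC????nsBJnkSFCwYU
Fragment 7: offset=3 data="HaSF" -> buffer=EiCHaSFnsBJnkSFCwYU

Answer: EiCHaSFnsBJnkSFCwYU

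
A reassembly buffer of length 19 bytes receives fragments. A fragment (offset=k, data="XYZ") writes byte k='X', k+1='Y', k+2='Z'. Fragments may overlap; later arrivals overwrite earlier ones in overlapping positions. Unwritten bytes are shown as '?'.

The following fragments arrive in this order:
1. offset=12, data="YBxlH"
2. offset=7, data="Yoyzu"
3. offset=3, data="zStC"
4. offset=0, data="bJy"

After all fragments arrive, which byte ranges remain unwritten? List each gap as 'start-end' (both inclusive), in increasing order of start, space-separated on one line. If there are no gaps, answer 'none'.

Answer: 17-18

Derivation:
Fragment 1: offset=12 len=5
Fragment 2: offset=7 len=5
Fragment 3: offset=3 len=4
Fragment 4: offset=0 len=3
Gaps: 17-18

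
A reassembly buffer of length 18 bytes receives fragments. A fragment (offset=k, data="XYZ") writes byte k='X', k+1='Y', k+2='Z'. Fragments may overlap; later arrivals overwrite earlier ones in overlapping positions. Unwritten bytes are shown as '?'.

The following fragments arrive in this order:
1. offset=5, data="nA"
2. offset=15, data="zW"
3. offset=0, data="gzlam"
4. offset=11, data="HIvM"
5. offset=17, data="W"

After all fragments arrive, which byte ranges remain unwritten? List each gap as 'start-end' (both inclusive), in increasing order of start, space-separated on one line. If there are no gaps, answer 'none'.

Answer: 7-10

Derivation:
Fragment 1: offset=5 len=2
Fragment 2: offset=15 len=2
Fragment 3: offset=0 len=5
Fragment 4: offset=11 len=4
Fragment 5: offset=17 len=1
Gaps: 7-10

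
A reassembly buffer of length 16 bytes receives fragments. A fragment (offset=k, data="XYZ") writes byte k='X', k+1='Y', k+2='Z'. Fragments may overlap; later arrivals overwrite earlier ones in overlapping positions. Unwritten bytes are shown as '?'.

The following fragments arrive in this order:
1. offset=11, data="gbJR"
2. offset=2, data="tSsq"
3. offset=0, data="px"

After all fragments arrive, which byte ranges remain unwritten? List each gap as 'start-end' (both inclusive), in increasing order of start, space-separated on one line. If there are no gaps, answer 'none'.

Fragment 1: offset=11 len=4
Fragment 2: offset=2 len=4
Fragment 3: offset=0 len=2
Gaps: 6-10 15-15

Answer: 6-10 15-15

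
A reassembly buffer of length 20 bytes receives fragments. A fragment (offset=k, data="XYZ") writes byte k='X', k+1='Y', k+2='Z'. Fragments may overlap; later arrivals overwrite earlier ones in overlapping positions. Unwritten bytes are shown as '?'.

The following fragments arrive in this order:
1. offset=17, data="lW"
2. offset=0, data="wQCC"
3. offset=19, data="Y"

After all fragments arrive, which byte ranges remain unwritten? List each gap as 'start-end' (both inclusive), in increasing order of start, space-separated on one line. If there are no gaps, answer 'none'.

Answer: 4-16

Derivation:
Fragment 1: offset=17 len=2
Fragment 2: offset=0 len=4
Fragment 3: offset=19 len=1
Gaps: 4-16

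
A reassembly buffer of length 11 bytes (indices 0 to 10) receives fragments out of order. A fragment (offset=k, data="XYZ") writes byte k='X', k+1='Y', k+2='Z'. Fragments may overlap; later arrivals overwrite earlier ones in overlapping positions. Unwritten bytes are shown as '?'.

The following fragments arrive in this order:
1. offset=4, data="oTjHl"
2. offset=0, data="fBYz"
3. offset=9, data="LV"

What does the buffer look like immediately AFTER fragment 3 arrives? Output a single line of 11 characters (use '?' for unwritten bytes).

Fragment 1: offset=4 data="oTjHl" -> buffer=????oTjHl??
Fragment 2: offset=0 data="fBYz" -> buffer=fBYzoTjHl??
Fragment 3: offset=9 data="LV" -> buffer=fBYzoTjHlLV

Answer: fBYzoTjHlLV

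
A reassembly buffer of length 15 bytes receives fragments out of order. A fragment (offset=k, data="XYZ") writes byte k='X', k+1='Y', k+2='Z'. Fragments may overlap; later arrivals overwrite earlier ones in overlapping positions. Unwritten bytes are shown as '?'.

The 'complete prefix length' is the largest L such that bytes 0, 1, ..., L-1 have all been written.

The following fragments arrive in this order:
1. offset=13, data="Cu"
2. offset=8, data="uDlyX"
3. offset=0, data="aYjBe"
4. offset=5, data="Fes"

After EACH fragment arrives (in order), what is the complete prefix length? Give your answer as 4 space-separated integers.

Fragment 1: offset=13 data="Cu" -> buffer=?????????????Cu -> prefix_len=0
Fragment 2: offset=8 data="uDlyX" -> buffer=????????uDlyXCu -> prefix_len=0
Fragment 3: offset=0 data="aYjBe" -> buffer=aYjBe???uDlyXCu -> prefix_len=5
Fragment 4: offset=5 data="Fes" -> buffer=aYjBeFesuDlyXCu -> prefix_len=15

Answer: 0 0 5 15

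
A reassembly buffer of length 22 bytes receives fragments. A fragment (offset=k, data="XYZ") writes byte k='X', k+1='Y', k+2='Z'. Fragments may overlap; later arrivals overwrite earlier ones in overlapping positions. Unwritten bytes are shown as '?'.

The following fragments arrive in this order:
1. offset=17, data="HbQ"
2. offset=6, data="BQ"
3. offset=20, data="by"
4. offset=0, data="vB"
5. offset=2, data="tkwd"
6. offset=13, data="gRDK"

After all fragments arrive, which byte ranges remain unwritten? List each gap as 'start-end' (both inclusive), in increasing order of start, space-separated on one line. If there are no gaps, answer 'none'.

Fragment 1: offset=17 len=3
Fragment 2: offset=6 len=2
Fragment 3: offset=20 len=2
Fragment 4: offset=0 len=2
Fragment 5: offset=2 len=4
Fragment 6: offset=13 len=4
Gaps: 8-12

Answer: 8-12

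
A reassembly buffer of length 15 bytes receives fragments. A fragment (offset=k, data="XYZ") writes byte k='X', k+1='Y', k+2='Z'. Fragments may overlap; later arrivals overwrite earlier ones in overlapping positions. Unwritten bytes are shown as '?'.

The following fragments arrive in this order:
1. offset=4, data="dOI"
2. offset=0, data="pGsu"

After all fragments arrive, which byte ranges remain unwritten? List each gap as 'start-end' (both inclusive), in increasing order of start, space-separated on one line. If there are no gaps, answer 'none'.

Answer: 7-14

Derivation:
Fragment 1: offset=4 len=3
Fragment 2: offset=0 len=4
Gaps: 7-14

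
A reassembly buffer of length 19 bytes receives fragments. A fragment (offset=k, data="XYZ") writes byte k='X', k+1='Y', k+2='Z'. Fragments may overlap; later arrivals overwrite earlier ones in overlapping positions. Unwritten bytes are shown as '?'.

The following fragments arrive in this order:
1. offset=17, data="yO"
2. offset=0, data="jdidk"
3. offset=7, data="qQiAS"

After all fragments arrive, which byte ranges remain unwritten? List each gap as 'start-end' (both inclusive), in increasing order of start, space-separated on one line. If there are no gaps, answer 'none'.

Fragment 1: offset=17 len=2
Fragment 2: offset=0 len=5
Fragment 3: offset=7 len=5
Gaps: 5-6 12-16

Answer: 5-6 12-16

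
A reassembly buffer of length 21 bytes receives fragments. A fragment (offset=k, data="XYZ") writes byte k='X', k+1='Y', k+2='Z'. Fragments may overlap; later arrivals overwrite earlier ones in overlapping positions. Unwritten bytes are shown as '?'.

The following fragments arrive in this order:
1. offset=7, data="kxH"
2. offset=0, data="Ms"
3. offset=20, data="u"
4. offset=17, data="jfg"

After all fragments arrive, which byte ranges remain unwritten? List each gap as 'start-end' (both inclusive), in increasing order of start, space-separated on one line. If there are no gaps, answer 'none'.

Answer: 2-6 10-16

Derivation:
Fragment 1: offset=7 len=3
Fragment 2: offset=0 len=2
Fragment 3: offset=20 len=1
Fragment 4: offset=17 len=3
Gaps: 2-6 10-16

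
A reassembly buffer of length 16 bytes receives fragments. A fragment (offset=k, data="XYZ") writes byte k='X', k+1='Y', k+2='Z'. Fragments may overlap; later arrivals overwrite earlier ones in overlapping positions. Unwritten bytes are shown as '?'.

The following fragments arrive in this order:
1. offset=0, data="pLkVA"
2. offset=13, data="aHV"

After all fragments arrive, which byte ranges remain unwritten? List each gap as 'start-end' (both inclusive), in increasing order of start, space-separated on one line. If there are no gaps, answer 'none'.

Answer: 5-12

Derivation:
Fragment 1: offset=0 len=5
Fragment 2: offset=13 len=3
Gaps: 5-12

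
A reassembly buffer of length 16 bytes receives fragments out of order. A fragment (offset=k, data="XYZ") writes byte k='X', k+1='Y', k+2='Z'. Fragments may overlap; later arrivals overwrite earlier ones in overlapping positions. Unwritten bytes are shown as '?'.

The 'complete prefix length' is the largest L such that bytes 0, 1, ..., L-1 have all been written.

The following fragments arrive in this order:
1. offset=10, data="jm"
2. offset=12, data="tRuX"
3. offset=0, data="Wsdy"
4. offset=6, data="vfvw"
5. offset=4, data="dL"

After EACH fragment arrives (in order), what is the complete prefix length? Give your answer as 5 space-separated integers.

Answer: 0 0 4 4 16

Derivation:
Fragment 1: offset=10 data="jm" -> buffer=??????????jm???? -> prefix_len=0
Fragment 2: offset=12 data="tRuX" -> buffer=??????????jmtRuX -> prefix_len=0
Fragment 3: offset=0 data="Wsdy" -> buffer=Wsdy??????jmtRuX -> prefix_len=4
Fragment 4: offset=6 data="vfvw" -> buffer=Wsdy??vfvwjmtRuX -> prefix_len=4
Fragment 5: offset=4 data="dL" -> buffer=WsdydLvfvwjmtRuX -> prefix_len=16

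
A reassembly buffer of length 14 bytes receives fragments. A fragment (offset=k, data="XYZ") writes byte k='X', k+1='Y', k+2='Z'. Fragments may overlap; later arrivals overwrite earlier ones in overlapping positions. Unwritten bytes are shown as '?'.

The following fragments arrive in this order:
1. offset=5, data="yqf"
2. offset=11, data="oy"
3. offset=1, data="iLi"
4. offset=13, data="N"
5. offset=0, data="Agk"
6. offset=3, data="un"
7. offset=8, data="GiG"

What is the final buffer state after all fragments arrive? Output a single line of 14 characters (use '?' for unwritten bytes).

Fragment 1: offset=5 data="yqf" -> buffer=?????yqf??????
Fragment 2: offset=11 data="oy" -> buffer=?????yqf???oy?
Fragment 3: offset=1 data="iLi" -> buffer=?iLi?yqf???oy?
Fragment 4: offset=13 data="N" -> buffer=?iLi?yqf???oyN
Fragment 5: offset=0 data="Agk" -> buffer=Agki?yqf???oyN
Fragment 6: offset=3 data="un" -> buffer=Agkunyqf???oyN
Fragment 7: offset=8 data="GiG" -> buffer=AgkunyqfGiGoyN

Answer: AgkunyqfGiGoyN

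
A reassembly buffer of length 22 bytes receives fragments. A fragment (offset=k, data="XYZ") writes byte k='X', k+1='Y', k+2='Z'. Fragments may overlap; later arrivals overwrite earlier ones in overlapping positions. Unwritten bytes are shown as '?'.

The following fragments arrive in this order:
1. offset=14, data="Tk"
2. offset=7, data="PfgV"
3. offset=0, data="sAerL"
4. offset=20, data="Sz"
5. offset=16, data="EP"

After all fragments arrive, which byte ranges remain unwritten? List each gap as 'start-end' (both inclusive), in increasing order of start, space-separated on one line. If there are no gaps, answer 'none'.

Answer: 5-6 11-13 18-19

Derivation:
Fragment 1: offset=14 len=2
Fragment 2: offset=7 len=4
Fragment 3: offset=0 len=5
Fragment 4: offset=20 len=2
Fragment 5: offset=16 len=2
Gaps: 5-6 11-13 18-19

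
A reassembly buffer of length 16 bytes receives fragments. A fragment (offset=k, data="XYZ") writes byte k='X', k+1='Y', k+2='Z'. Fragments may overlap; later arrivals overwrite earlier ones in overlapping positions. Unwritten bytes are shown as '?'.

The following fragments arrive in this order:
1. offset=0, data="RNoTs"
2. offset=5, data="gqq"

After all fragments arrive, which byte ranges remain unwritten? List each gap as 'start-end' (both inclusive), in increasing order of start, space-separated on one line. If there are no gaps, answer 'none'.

Answer: 8-15

Derivation:
Fragment 1: offset=0 len=5
Fragment 2: offset=5 len=3
Gaps: 8-15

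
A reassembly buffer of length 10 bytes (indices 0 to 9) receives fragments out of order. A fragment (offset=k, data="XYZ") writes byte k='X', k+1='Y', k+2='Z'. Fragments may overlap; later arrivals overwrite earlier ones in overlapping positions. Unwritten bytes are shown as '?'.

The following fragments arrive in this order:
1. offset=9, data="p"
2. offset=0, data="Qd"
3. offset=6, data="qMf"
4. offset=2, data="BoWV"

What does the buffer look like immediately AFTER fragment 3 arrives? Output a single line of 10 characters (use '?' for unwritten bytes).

Fragment 1: offset=9 data="p" -> buffer=?????????p
Fragment 2: offset=0 data="Qd" -> buffer=Qd???????p
Fragment 3: offset=6 data="qMf" -> buffer=Qd????qMfp

Answer: Qd????qMfp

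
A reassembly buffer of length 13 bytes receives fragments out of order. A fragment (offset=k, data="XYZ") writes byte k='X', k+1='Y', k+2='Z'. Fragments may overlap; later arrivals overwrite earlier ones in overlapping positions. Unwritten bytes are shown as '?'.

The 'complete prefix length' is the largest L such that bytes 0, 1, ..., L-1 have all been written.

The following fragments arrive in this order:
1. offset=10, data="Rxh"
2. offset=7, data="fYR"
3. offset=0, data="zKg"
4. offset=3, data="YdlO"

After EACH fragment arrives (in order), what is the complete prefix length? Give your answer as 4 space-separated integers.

Fragment 1: offset=10 data="Rxh" -> buffer=??????????Rxh -> prefix_len=0
Fragment 2: offset=7 data="fYR" -> buffer=???????fYRRxh -> prefix_len=0
Fragment 3: offset=0 data="zKg" -> buffer=zKg????fYRRxh -> prefix_len=3
Fragment 4: offset=3 data="YdlO" -> buffer=zKgYdlOfYRRxh -> prefix_len=13

Answer: 0 0 3 13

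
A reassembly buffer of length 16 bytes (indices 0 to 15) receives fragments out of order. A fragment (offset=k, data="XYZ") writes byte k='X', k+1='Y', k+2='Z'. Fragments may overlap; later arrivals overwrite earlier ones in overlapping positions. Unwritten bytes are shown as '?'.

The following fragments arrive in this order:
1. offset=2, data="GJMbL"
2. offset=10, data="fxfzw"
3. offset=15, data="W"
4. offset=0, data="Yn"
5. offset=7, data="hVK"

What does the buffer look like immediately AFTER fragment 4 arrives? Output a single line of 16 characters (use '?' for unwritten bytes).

Fragment 1: offset=2 data="GJMbL" -> buffer=??GJMbL?????????
Fragment 2: offset=10 data="fxfzw" -> buffer=??GJMbL???fxfzw?
Fragment 3: offset=15 data="W" -> buffer=??GJMbL???fxfzwW
Fragment 4: offset=0 data="Yn" -> buffer=YnGJMbL???fxfzwW

Answer: YnGJMbL???fxfzwW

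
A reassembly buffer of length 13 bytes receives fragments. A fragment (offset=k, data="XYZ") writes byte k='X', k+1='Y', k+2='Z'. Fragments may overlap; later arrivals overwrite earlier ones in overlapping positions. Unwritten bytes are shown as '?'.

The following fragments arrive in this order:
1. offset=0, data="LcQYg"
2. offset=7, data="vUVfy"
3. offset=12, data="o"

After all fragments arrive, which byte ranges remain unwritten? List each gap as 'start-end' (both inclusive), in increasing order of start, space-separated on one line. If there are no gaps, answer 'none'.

Answer: 5-6

Derivation:
Fragment 1: offset=0 len=5
Fragment 2: offset=7 len=5
Fragment 3: offset=12 len=1
Gaps: 5-6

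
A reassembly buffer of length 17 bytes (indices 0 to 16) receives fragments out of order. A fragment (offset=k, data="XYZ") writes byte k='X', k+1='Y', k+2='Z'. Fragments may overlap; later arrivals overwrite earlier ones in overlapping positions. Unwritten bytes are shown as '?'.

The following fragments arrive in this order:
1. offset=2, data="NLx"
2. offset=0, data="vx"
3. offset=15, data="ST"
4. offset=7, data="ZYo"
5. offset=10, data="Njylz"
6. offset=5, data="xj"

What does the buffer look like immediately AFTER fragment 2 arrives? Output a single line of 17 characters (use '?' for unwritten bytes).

Answer: vxNLx????????????

Derivation:
Fragment 1: offset=2 data="NLx" -> buffer=??NLx????????????
Fragment 2: offset=0 data="vx" -> buffer=vxNLx????????????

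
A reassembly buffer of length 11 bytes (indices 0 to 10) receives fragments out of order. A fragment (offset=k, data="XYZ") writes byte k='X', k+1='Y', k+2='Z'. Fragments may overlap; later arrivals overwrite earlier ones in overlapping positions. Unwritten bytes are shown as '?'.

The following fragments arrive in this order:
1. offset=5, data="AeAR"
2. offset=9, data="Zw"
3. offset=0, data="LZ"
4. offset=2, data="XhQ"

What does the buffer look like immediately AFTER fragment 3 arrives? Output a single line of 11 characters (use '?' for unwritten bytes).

Answer: LZ???AeARZw

Derivation:
Fragment 1: offset=5 data="AeAR" -> buffer=?????AeAR??
Fragment 2: offset=9 data="Zw" -> buffer=?????AeARZw
Fragment 3: offset=0 data="LZ" -> buffer=LZ???AeARZw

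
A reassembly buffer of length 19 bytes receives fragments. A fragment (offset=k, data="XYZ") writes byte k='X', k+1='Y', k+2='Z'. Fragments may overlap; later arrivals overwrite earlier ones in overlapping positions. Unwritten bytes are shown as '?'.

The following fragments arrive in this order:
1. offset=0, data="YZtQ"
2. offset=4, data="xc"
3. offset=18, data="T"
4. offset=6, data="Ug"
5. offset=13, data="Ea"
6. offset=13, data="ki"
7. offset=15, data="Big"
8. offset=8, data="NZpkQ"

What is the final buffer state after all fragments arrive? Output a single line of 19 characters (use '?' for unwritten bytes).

Answer: YZtQxcUgNZpkQkiBigT

Derivation:
Fragment 1: offset=0 data="YZtQ" -> buffer=YZtQ???????????????
Fragment 2: offset=4 data="xc" -> buffer=YZtQxc?????????????
Fragment 3: offset=18 data="T" -> buffer=YZtQxc????????????T
Fragment 4: offset=6 data="Ug" -> buffer=YZtQxcUg??????????T
Fragment 5: offset=13 data="Ea" -> buffer=YZtQxcUg?????Ea???T
Fragment 6: offset=13 data="ki" -> buffer=YZtQxcUg?????ki???T
Fragment 7: offset=15 data="Big" -> buffer=YZtQxcUg?????kiBigT
Fragment 8: offset=8 data="NZpkQ" -> buffer=YZtQxcUgNZpkQkiBigT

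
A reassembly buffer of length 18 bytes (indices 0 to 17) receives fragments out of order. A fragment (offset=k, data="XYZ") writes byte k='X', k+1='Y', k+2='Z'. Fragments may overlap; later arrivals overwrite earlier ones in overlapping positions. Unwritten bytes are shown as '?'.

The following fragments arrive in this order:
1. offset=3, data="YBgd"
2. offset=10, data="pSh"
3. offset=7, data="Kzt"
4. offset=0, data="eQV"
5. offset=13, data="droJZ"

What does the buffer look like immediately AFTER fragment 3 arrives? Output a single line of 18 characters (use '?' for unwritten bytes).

Answer: ???YBgdKztpSh?????

Derivation:
Fragment 1: offset=3 data="YBgd" -> buffer=???YBgd???????????
Fragment 2: offset=10 data="pSh" -> buffer=???YBgd???pSh?????
Fragment 3: offset=7 data="Kzt" -> buffer=???YBgdKztpSh?????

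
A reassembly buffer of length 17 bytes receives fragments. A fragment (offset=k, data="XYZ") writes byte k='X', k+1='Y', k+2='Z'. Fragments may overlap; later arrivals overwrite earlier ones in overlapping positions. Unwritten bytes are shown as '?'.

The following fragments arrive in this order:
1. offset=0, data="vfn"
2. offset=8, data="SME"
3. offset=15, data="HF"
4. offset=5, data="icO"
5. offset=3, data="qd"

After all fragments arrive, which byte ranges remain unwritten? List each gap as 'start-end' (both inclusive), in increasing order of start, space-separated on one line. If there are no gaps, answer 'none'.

Answer: 11-14

Derivation:
Fragment 1: offset=0 len=3
Fragment 2: offset=8 len=3
Fragment 3: offset=15 len=2
Fragment 4: offset=5 len=3
Fragment 5: offset=3 len=2
Gaps: 11-14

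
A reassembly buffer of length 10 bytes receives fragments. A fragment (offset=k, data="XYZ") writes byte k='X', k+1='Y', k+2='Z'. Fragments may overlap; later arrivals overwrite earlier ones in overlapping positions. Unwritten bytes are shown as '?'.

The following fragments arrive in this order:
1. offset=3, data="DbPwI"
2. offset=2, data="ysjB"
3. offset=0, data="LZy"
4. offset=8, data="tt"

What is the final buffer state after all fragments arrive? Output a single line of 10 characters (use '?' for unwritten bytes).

Answer: LZysjBwItt

Derivation:
Fragment 1: offset=3 data="DbPwI" -> buffer=???DbPwI??
Fragment 2: offset=2 data="ysjB" -> buffer=??ysjBwI??
Fragment 3: offset=0 data="LZy" -> buffer=LZysjBwI??
Fragment 4: offset=8 data="tt" -> buffer=LZysjBwItt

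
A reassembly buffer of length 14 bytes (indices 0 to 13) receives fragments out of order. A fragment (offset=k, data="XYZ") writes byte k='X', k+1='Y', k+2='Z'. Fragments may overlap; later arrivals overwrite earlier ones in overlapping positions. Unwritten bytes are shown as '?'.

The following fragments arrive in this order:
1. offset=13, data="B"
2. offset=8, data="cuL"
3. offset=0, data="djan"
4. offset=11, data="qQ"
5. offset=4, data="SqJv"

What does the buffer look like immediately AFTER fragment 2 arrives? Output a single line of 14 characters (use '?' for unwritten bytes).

Fragment 1: offset=13 data="B" -> buffer=?????????????B
Fragment 2: offset=8 data="cuL" -> buffer=????????cuL??B

Answer: ????????cuL??B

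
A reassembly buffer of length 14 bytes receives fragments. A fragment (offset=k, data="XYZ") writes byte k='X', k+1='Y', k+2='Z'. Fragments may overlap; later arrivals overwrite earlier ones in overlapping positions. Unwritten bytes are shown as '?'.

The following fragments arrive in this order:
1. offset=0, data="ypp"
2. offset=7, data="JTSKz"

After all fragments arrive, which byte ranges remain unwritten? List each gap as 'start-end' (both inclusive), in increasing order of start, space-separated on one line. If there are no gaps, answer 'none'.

Fragment 1: offset=0 len=3
Fragment 2: offset=7 len=5
Gaps: 3-6 12-13

Answer: 3-6 12-13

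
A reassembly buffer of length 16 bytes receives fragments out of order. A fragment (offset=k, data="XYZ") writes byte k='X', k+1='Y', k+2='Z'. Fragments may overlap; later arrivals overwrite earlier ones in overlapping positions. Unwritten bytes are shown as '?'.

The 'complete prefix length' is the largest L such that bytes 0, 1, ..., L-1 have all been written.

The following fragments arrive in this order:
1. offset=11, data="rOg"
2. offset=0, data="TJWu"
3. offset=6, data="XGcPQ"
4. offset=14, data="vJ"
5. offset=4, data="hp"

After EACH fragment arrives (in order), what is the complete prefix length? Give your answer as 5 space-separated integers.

Fragment 1: offset=11 data="rOg" -> buffer=???????????rOg?? -> prefix_len=0
Fragment 2: offset=0 data="TJWu" -> buffer=TJWu???????rOg?? -> prefix_len=4
Fragment 3: offset=6 data="XGcPQ" -> buffer=TJWu??XGcPQrOg?? -> prefix_len=4
Fragment 4: offset=14 data="vJ" -> buffer=TJWu??XGcPQrOgvJ -> prefix_len=4
Fragment 5: offset=4 data="hp" -> buffer=TJWuhpXGcPQrOgvJ -> prefix_len=16

Answer: 0 4 4 4 16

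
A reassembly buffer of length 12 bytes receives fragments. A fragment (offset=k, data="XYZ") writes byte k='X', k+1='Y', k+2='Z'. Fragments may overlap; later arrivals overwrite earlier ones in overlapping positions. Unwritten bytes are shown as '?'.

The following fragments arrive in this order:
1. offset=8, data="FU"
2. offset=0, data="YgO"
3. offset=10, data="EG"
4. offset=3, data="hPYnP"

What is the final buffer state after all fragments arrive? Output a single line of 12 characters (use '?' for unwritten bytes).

Fragment 1: offset=8 data="FU" -> buffer=????????FU??
Fragment 2: offset=0 data="YgO" -> buffer=YgO?????FU??
Fragment 3: offset=10 data="EG" -> buffer=YgO?????FUEG
Fragment 4: offset=3 data="hPYnP" -> buffer=YgOhPYnPFUEG

Answer: YgOhPYnPFUEG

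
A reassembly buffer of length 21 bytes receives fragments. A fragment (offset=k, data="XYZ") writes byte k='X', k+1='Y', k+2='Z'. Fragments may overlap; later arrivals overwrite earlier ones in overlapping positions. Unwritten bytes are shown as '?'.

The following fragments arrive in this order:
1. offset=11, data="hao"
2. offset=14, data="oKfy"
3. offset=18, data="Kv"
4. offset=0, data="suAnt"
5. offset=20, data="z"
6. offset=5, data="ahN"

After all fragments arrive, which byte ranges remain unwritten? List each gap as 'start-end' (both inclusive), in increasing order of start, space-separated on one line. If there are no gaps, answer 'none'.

Fragment 1: offset=11 len=3
Fragment 2: offset=14 len=4
Fragment 3: offset=18 len=2
Fragment 4: offset=0 len=5
Fragment 5: offset=20 len=1
Fragment 6: offset=5 len=3
Gaps: 8-10

Answer: 8-10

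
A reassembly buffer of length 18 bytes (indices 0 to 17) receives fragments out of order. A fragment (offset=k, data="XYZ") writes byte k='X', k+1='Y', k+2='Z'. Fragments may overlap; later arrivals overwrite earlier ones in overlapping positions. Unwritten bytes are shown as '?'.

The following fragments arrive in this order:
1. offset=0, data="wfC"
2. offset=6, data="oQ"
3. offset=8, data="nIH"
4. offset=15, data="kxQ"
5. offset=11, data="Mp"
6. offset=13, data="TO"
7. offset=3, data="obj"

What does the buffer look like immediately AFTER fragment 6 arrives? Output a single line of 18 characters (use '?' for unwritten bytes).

Fragment 1: offset=0 data="wfC" -> buffer=wfC???????????????
Fragment 2: offset=6 data="oQ" -> buffer=wfC???oQ??????????
Fragment 3: offset=8 data="nIH" -> buffer=wfC???oQnIH???????
Fragment 4: offset=15 data="kxQ" -> buffer=wfC???oQnIH????kxQ
Fragment 5: offset=11 data="Mp" -> buffer=wfC???oQnIHMp??kxQ
Fragment 6: offset=13 data="TO" -> buffer=wfC???oQnIHMpTOkxQ

Answer: wfC???oQnIHMpTOkxQ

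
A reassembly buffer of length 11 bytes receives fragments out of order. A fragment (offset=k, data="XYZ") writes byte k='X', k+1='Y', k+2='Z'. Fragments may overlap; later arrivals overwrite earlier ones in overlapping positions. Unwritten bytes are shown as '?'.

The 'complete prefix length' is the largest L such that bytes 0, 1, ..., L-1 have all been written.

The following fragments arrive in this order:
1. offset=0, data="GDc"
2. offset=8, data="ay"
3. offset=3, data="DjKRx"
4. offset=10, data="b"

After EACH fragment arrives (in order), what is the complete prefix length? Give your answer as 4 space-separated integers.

Answer: 3 3 10 11

Derivation:
Fragment 1: offset=0 data="GDc" -> buffer=GDc???????? -> prefix_len=3
Fragment 2: offset=8 data="ay" -> buffer=GDc?????ay? -> prefix_len=3
Fragment 3: offset=3 data="DjKRx" -> buffer=GDcDjKRxay? -> prefix_len=10
Fragment 4: offset=10 data="b" -> buffer=GDcDjKRxayb -> prefix_len=11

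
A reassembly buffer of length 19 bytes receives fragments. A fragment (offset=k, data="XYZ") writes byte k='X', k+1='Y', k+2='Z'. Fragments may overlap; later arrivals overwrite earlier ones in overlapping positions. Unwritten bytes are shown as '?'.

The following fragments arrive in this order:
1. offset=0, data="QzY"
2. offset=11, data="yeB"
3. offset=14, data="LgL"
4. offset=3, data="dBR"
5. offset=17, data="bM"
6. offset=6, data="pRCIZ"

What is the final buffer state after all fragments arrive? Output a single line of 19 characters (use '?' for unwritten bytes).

Fragment 1: offset=0 data="QzY" -> buffer=QzY????????????????
Fragment 2: offset=11 data="yeB" -> buffer=QzY????????yeB?????
Fragment 3: offset=14 data="LgL" -> buffer=QzY????????yeBLgL??
Fragment 4: offset=3 data="dBR" -> buffer=QzYdBR?????yeBLgL??
Fragment 5: offset=17 data="bM" -> buffer=QzYdBR?????yeBLgLbM
Fragment 6: offset=6 data="pRCIZ" -> buffer=QzYdBRpRCIZyeBLgLbM

Answer: QzYdBRpRCIZyeBLgLbM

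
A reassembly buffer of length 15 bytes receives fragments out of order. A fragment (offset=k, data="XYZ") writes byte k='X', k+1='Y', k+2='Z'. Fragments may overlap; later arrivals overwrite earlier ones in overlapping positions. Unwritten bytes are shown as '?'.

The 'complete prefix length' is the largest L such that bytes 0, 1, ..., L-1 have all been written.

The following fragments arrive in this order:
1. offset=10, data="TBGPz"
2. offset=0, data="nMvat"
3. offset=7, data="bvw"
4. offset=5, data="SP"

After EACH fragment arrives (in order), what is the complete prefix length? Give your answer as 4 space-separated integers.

Answer: 0 5 5 15

Derivation:
Fragment 1: offset=10 data="TBGPz" -> buffer=??????????TBGPz -> prefix_len=0
Fragment 2: offset=0 data="nMvat" -> buffer=nMvat?????TBGPz -> prefix_len=5
Fragment 3: offset=7 data="bvw" -> buffer=nMvat??bvwTBGPz -> prefix_len=5
Fragment 4: offset=5 data="SP" -> buffer=nMvatSPbvwTBGPz -> prefix_len=15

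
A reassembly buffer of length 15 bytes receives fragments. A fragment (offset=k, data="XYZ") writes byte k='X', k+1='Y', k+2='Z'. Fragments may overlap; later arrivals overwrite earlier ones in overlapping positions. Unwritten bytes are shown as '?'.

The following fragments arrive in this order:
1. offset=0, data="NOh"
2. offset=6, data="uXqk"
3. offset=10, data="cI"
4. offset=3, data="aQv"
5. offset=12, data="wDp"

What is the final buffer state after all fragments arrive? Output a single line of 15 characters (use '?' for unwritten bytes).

Fragment 1: offset=0 data="NOh" -> buffer=NOh????????????
Fragment 2: offset=6 data="uXqk" -> buffer=NOh???uXqk?????
Fragment 3: offset=10 data="cI" -> buffer=NOh???uXqkcI???
Fragment 4: offset=3 data="aQv" -> buffer=NOhaQvuXqkcI???
Fragment 5: offset=12 data="wDp" -> buffer=NOhaQvuXqkcIwDp

Answer: NOhaQvuXqkcIwDp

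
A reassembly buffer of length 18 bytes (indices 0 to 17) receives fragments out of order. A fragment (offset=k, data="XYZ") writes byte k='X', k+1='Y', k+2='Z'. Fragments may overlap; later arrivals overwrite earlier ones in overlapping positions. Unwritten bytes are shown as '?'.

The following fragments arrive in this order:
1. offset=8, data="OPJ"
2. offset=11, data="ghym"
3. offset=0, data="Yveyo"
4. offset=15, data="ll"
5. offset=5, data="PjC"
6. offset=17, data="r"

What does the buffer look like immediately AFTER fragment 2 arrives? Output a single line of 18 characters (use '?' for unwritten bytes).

Fragment 1: offset=8 data="OPJ" -> buffer=????????OPJ???????
Fragment 2: offset=11 data="ghym" -> buffer=????????OPJghym???

Answer: ????????OPJghym???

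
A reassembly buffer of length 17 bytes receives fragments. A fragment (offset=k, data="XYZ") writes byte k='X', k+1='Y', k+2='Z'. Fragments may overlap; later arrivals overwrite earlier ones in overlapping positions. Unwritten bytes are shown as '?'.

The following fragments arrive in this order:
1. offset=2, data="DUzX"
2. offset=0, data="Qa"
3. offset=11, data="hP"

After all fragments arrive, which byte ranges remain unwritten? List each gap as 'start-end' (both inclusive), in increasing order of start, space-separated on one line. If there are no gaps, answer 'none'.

Fragment 1: offset=2 len=4
Fragment 2: offset=0 len=2
Fragment 3: offset=11 len=2
Gaps: 6-10 13-16

Answer: 6-10 13-16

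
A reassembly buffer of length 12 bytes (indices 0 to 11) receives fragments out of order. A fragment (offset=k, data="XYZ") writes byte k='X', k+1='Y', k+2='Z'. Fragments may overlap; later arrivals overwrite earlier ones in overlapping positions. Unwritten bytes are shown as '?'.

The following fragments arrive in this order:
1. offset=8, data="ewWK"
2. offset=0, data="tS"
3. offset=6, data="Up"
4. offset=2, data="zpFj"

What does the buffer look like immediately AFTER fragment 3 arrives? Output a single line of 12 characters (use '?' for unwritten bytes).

Answer: tS????UpewWK

Derivation:
Fragment 1: offset=8 data="ewWK" -> buffer=????????ewWK
Fragment 2: offset=0 data="tS" -> buffer=tS??????ewWK
Fragment 3: offset=6 data="Up" -> buffer=tS????UpewWK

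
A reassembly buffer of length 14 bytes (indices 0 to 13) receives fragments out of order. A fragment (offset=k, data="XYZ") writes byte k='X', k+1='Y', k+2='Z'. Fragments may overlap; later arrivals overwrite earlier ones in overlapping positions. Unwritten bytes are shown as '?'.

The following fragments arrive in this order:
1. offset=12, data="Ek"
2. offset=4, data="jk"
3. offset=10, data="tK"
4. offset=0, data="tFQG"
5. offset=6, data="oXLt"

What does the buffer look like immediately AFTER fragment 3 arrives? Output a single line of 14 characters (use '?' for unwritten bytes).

Answer: ????jk????tKEk

Derivation:
Fragment 1: offset=12 data="Ek" -> buffer=????????????Ek
Fragment 2: offset=4 data="jk" -> buffer=????jk??????Ek
Fragment 3: offset=10 data="tK" -> buffer=????jk????tKEk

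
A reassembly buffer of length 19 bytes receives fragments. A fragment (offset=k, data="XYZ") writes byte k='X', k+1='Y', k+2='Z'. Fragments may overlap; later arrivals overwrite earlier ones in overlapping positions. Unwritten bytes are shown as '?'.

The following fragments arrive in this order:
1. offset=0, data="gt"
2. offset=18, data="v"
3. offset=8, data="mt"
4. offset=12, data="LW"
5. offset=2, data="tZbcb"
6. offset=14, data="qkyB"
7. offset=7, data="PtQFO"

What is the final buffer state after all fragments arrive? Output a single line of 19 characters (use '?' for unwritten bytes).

Fragment 1: offset=0 data="gt" -> buffer=gt?????????????????
Fragment 2: offset=18 data="v" -> buffer=gt????????????????v
Fragment 3: offset=8 data="mt" -> buffer=gt??????mt????????v
Fragment 4: offset=12 data="LW" -> buffer=gt??????mt??LW????v
Fragment 5: offset=2 data="tZbcb" -> buffer=gttZbcb?mt??LW????v
Fragment 6: offset=14 data="qkyB" -> buffer=gttZbcb?mt??LWqkyBv
Fragment 7: offset=7 data="PtQFO" -> buffer=gttZbcbPtQFOLWqkyBv

Answer: gttZbcbPtQFOLWqkyBv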